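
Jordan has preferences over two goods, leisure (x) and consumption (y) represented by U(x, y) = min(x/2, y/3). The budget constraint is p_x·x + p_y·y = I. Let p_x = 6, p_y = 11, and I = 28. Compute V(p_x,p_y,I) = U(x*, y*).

V = 0.6222

With perfect complements, no substitution: consume in ratio x:y = 2:3.
Budget: p_x·x + p_y·(3/2)·x = I, so (2·p_x + 3·p_y)·x = 2·I.
Demand: x*(p_x,p_y,I) = 2·I/(2·p_x + 3·p_y), y* = 3·I/(2·p_x + 3·p_y).
Here 2·6 + 3·11 = 45, giving x* = 1.2444 and y* = 1.8667.
Utility at the optimum: U(1.2444, 1.8667) = 0.6222.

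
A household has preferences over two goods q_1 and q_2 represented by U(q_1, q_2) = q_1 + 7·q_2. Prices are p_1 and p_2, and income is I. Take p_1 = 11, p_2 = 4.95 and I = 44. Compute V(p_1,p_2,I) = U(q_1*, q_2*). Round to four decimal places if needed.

V = 62.2222

Perfect substitutes: compare marginal utility per dollar. 1/p_1 vs 7/p_2 → 0.0909 vs 1.4141.
q_2 gives more utility per dollar, so spend all income on q_2: q_2* = I/p_2, q_1* = 0.
Numerically: q_1* = 0, q_2* = 8.8889.
Utility at the optimum: U(0, 8.8889) = 62.2222.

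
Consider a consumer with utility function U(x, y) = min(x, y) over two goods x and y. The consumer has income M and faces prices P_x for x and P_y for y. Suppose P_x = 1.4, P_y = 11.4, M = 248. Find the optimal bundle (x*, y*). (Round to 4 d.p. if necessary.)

With perfect complements, no substitution: consume in ratio x:y = 1:1.
Budget: P_x·x + P_y·x = M, so (P_x + P_y)·x = M.
Demand: x*(P_x,P_y,M) = M/(P_x + P_y), y* = M/(P_x + P_y).
Here 1.4 + 11.4 = 12.8, giving x* = 19.375 and y* = 19.375.

x* = 19.375, y* = 19.375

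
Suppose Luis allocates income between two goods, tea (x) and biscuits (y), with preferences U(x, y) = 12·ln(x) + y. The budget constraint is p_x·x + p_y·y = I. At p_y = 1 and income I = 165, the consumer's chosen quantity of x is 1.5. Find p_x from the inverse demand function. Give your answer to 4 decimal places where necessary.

p_x = 8

Set MRS = p_x/p_y: (12/x)/1 = p_x/p_y.
So x*(p_x,p_y) = 12·p_y/p_x, independent of income; and y* = (I − 12·p_y)/p_y.
Set x* = 1.5 in the demand function and solve for p_x: p_x = 8.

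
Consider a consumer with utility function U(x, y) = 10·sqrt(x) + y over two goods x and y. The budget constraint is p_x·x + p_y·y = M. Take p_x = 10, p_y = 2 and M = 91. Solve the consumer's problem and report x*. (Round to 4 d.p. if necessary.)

MU_x = 5/√x, MU_y = 1. Tangency: 5/√x = p_x/p_y.
Thus x* = (5·p_y/p_x)² — independent of M — with the rest of income spent on y.
Plugging in: x* = (5·2/10)² = 1.

x* = 1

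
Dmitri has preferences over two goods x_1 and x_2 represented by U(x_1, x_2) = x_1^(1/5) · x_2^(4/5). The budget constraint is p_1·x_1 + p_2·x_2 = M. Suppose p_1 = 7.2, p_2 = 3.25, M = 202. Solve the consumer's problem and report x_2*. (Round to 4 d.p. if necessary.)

Demand: x_1*(p_1,p_2,M) = 0.2·M/p_1 and x_2* = 0.8·M/p_2.
At p_1=7.2, p_2=3.25, M=202: x_2* = 0.8·202/3.25 = 49.7231.

x_2* = 49.7231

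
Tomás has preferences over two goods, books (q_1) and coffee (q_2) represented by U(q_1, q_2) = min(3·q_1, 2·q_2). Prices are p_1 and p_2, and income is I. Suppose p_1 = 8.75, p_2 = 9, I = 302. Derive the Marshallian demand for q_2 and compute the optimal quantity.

q_2* = 20.3596

With perfect complements, no substitution: consume in ratio q_1:q_2 = 2:3.
Budget: p_1·q_1 + p_2·(3/2)·q_1 = I, so (2·p_1 + 3·p_2)·q_1 = 2·I.
Demand: q_1*(p_1,p_2,I) = 2·I/(2·p_1 + 3·p_2), q_2* = 3·I/(2·p_1 + 3·p_2).
Here 2·8.75 + 3·9 = 44.5, giving q_2* = 20.3596.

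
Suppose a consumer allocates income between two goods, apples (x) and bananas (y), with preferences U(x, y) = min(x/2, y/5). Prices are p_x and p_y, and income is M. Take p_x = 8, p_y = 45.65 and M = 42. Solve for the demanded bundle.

x* = 0.3439, y* = 0.8598

With perfect complements, no substitution: consume in ratio x:y = 2:5.
Budget: p_x·x + p_y·(5/2)·x = M, so (2·p_x + 5·p_y)·x = 2·M.
Demand: x*(p_x,p_y,M) = 2·M/(2·p_x + 5·p_y), y* = 5·M/(2·p_x + 5·p_y).
Here 2·8 + 5·45.65 = 244.25, giving x* = 0.3439 and y* = 0.8598.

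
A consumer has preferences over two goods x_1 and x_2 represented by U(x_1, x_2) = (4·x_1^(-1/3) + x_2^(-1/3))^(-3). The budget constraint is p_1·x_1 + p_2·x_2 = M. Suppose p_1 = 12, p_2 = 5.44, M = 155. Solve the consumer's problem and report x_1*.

x_1* = 10.0121

MU_x_1 ∝ 4·x_1^(-4/3), MU_x_2 ∝ x_2^(-4/3), so MRS = 4·(x_2/x_1)^(4/3) = p_1/p_2.
Hence x_2/x_1 = ((1/4)·p_1/p_2)^(1/(4/3)), i.e. raised to the 0.75 power.
With the ratio pinned down, the budget gives x_1* = M/(p_1 + p_2·(x_2/x_1)) and x_2* = (x_2/x_1)·x_1*.
Numerically x_2/x_1 = 0.639944, so x_1* = 155/(12 + 5.44·0.639944) = 10.0121.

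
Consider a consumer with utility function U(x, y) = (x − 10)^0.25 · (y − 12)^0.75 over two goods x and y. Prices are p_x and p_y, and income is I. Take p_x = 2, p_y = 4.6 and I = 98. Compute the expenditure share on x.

share on x = 0.2622

This is Cobb-Douglas in (x−10, y−12): tangency gives 0.25·p_y·(y−12) = 0.75·p_x·(x−10).
After buying the subsistence bundle (10, 12), a share 0.25 of the remaining income goes to x: x* = 10 + 0.25·(I − 10p_x − 12p_y)/p_x.
Discretionary income = 98 − 10·2 − 12·4.6 = 22.8; x* = 10 + 0.25·22.8/2 = 12.85; y* = 12 + 0.75·22.8/4.6 = 15.7174.
Expenditure on x: 2·12.85 = 25.7; share = 0.2622.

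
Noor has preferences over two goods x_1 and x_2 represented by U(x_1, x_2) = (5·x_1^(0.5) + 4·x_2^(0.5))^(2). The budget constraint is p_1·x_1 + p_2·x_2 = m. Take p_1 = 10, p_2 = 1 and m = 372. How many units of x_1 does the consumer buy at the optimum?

From the CES first-order condition, (5/4)·(x_2/x_1)^(0.5) = p_1/p_2.
Solve for the ratio: x_2/x_1 = [(4/5)·p_1/p_2]^(2).
With the ratio pinned down, the budget gives x_1* = m/(p_1 + p_2·(x_2/x_1)) and x_2* = (x_2/x_1)·x_1*.
Numerically x_2/x_1 = 64, so x_1* = 372/(10 + 1·64) = 5.027.

x_1* = 5.027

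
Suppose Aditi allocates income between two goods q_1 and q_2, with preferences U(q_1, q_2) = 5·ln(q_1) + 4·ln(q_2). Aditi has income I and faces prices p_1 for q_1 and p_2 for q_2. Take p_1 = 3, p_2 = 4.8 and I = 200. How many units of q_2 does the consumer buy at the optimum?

The MRS is (5/4)·q_2/q_1. Set MRS = p_1/p_2.
Rearranging, p_2·q_2 = (4/5)·p_1·q_1. Substituting into the budget gives p_1·q_1·(1 + (4/5)) = I.
Demand: q_1*(p_1,p_2,I) = 5/9·I/p_1 and q_2* = 4/9·I/p_2.
At p_1=3, p_2=4.8, I=200: q_2* = 4/9·200/4.8 = 18.5185.

q_2* = 18.5185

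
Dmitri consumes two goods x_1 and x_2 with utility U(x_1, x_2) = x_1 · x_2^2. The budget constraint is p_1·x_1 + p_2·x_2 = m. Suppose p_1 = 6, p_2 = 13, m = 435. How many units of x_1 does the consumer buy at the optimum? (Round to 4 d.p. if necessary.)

Demand: x_1*(p_1,p_2,m) = 1/3·m/p_1 and x_2* = 2/3·m/p_2.
At p_1=6, p_2=13, m=435: x_1* = 1/3·435/6 = 24.1667.

x_1* = 24.1667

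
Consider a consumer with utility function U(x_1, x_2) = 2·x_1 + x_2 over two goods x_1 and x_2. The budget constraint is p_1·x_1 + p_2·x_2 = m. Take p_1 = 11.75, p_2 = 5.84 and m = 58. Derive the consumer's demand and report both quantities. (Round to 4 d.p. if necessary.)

Numerically: x_1* = 0, x_2* = 9.9315.

x_1* = 0, x_2* = 9.9315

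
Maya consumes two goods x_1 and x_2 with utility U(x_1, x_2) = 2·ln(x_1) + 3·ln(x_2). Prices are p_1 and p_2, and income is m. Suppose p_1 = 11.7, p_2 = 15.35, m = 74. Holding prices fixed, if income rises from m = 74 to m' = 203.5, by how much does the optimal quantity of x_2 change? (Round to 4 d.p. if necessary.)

MU_x_1/MU_x_2 = (2·x_2)/(3·x_1); tangency sets this equal to p_1/p_2.
So 2·p_2·x_2 = 3·p_1·x_1; combined with the budget, a share 0.4 of income goes to x_1.
Demand: x_1*(p_1,p_2,m) = 0.4·m/p_1 and x_2* = 0.6·m/p_2.
At p_1=11.7, p_2=15.35, m=74: x_2* = 0.6·74/15.35 = 2.8925.
At m' = 203.5: x_2* = 7.9544. Change: 7.9544 − 2.8925 = 5.0619.

Δx_2* = 5.0619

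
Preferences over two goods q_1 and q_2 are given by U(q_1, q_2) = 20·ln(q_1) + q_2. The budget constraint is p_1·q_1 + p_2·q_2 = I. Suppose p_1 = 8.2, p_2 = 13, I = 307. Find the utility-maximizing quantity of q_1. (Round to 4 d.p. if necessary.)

MU_q_1 = 20/q_1, MU_q_2 = 1. Tangency: 20/q_1 = p_1/p_2.
So q_1*(p_1,p_2) = 20·p_2/p_1, independent of income; and q_2* = (I − 20·p_2)/p_2.
At the given prices: q_1* = 20·13/8.2 = 31.7073.

q_1* = 31.7073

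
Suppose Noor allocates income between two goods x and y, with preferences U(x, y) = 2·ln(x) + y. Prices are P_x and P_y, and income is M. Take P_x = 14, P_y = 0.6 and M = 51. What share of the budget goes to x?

share on x = 0.0235

So x*(P_x,P_y) = 2·P_y/P_x, independent of income; and y* = (M − 2·P_y)/P_y.
At the given prices: x* = 2·0.6/14 = 0.0857, and y* = 83.
Expenditure on x: 14·0.0857 = 1.2; share = 0.0235.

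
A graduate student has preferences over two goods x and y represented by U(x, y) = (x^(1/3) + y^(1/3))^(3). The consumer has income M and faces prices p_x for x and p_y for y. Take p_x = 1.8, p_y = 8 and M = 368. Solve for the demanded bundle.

x* = 138.6683, y* = 14.7996

From the CES first-order condition, (y/x)^(2/3) = p_x/p_y.
Hence y/x = (p_x/p_y)^(1/(2/3)), i.e. raised to the 1.5 power.
Substitute y = (y/x)·x into the budget: x* = M/(p_x + p_y·(y/x)).
Numerically y/x = 0.106727, so x* = 368/(1.8 + 8·0.106727) = 138.6683 and y* = 0.106727·138.6683 = 14.7996.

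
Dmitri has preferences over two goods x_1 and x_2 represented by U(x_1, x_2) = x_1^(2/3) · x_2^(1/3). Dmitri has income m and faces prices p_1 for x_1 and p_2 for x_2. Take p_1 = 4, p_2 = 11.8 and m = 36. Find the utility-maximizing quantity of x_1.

Tangency: MRS = 2·x_2/x_1 = p_1/p_2.
So 2/3·p_2·x_2 = 1/3·p_1·x_1; combined with the budget, a share 2/3 of income goes to x_1.
Demand: x_1*(p_1,p_2,m) = 2/3·m/p_1 and x_2* = 1/3·m/p_2.
At p_1=4, p_2=11.8, m=36: x_1* = 2/3·36/4 = 6.

x_1* = 6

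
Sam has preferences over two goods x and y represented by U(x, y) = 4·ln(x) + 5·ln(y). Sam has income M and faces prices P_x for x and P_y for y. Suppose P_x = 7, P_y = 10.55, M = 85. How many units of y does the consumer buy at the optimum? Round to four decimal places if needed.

y* = 4.476

The MRS is (4/5)·y/x. Set MRS = P_x/P_y.
Rearranging, P_y·y = (5/4)·P_x·x. Substituting into the budget gives P_x·x·(1 + (5/4)) = M.
Demand: x*(P_x,P_y,M) = 4/9·M/P_x and y* = 5/9·M/P_y.
At P_x=7, P_y=10.55, M=85: y* = 5/9·85/10.55 = 4.476.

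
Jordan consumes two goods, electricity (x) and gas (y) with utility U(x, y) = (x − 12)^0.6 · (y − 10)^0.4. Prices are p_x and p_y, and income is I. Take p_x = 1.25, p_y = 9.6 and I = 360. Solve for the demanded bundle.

x* = 131.52, y* = 20.375

MRS = (3/2)·(y−10)/(x−12). Tangency with p_x/p_y gives y−10 = (2/3)·(p_x/p_y)·(x−12).
After buying the subsistence bundle (12, 10), a share 0.6 of the remaining income goes to x: x* = 12 + 0.6·(I − 12p_x − 10p_y)/p_x.
Discretionary income = 360 − 12·1.25 − 10·9.6 = 249; x* = 12 + 0.6·249/1.25 = 131.52; y* = 10 + 0.4·249/9.6 = 20.375.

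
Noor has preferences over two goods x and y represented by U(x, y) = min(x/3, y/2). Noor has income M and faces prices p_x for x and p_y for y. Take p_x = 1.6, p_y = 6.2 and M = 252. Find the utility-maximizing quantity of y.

Leontief preferences: the optimum is at the kink where x/3 = y/2, i.e. y = (2/3)·x.
Budget: p_x·x + p_y·(2/3)·x = M, so (3·p_x + 2·p_y)·x = 3·M.
Demand: x*(p_x,p_y,M) = 3·M/(3·p_x + 2·p_y), y* = 2·M/(3·p_x + 2·p_y).
Here 3·1.6 + 2·6.2 = 17.2, giving y* = 29.3023.

y* = 29.3023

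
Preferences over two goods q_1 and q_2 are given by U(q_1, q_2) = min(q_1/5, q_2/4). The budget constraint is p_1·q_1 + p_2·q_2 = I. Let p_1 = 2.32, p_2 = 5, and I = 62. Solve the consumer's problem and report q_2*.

q_2* = 7.8481

Demand: q_1*(p_1,p_2,I) = 5·I/(5·p_1 + 4·p_2), q_2* = 4·I/(5·p_1 + 4·p_2).
Here 5·2.32 + 4·5 = 31.6, giving q_2* = 7.8481.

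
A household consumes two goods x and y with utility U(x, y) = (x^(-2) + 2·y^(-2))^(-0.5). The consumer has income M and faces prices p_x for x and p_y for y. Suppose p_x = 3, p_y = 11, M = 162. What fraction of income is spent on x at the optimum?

MU_x ∝ x^(-3), MU_y ∝ 2·y^(-3), so MRS = (1/2)·(y/x)^(3) = p_x/p_y.
Solve for the ratio: y/x = [2·p_x/p_y]^(1/3).
With the ratio pinned down, the budget gives x* = M/(p_x + p_y·(y/x)) and y* = (y/x)·x*.
Numerically y/x = 0.817058, so x* = 162/(3 + 11·0.817058) = 13.5139 and y* = 0.817058·13.5139 = 11.0417.
Expenditure on x: 3·13.5139 = 40.5418; share = 0.2503.

share on x = 0.2503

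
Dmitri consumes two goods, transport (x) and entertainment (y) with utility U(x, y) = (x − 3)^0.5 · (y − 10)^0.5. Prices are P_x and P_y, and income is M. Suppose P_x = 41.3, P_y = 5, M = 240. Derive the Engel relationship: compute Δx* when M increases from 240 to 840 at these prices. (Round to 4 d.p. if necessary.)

Δx* = 7.2639

Let x' = x−3, y' = y−10. MRS = y'/x' = P_x/P_y.
After buying the subsistence bundle (3, 10), a share 0.5 of the remaining income goes to x: x* = 3 + 0.5·(M − 3P_x − 10P_y)/P_x.
Discretionary income = 240 − 3·41.3 − 10·5 = 66.1; x* = 3 + 0.5·66.1/41.3 = 3.8002.
At M' = 840: x* = 11.0642. Change: 11.0642 − 3.8002 = 7.2639.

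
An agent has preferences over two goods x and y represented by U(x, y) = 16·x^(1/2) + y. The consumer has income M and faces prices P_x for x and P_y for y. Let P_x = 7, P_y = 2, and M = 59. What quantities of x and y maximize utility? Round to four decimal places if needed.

Utility is quasi-linear in y; the FOC for x is 8/√x = P_x/P_y.
Solve: √x = 8·P_y/P_x, so x*(P_x,P_y) = (8·P_y/P_x)², and y* = (M − P_x·x*)/P_y.
Plugging in: x* = (8·2/7)² = 5.2245, y* = 11.2143.

x* = 5.2245, y* = 11.2143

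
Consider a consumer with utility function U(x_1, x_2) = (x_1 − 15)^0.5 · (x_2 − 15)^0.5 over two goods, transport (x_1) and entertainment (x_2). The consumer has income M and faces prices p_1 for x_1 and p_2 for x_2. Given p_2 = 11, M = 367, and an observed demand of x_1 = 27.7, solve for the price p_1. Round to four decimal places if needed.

p_1 = 5

MRS = (x_2−15)/(x_1−15). Tangency with p_1/p_2 gives x_2−15 = (p_1/p_2)·(x_1−15).
Substituting into the budget: x_1* = 15 + 0.5·(M − 15·p_1 − 15·p_2)/p_1, and x_2* = 15 + 0.5·(…)/p_2.
Set x_1* = 27.7 in the demand function and solve for p_1: p_1 = 5.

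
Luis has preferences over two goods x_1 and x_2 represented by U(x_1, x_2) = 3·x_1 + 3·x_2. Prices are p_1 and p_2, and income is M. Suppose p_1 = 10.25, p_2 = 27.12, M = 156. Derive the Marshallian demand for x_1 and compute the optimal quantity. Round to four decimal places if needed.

Perfect substitutes: compare marginal utility per dollar. 3/p_1 vs 3/p_2 → 0.2927 vs 0.1106.
x_1 gives more utility per dollar, so spend all income on x_1: x_1* = M/p_1, x_2* = 0.
Numerically: x_1* = 15.2195, x_2* = 0.

x_1* = 15.2195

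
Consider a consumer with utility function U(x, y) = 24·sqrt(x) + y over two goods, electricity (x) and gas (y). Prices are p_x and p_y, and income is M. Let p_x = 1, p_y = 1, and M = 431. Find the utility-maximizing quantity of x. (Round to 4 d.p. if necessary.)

Set MRS = p_x/p_y: 12·x^(−1/2) = p_x/p_y.
Thus x* = (12·p_y/p_x)² — independent of M — with the rest of income spent on y.
Plugging in: x* = (12·1/1)² = 144.

x* = 144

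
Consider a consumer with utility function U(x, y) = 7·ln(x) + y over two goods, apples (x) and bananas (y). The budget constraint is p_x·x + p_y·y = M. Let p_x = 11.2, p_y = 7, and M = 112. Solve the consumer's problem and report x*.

Set MRS = p_x/p_y: (7/x)/1 = p_x/p_y.
So x*(p_x,p_y) = 7·p_y/p_x, independent of income; and y* = (M − 7·p_y)/p_y.
At the given prices: x* = 7·7/11.2 = 4.375.

x* = 4.375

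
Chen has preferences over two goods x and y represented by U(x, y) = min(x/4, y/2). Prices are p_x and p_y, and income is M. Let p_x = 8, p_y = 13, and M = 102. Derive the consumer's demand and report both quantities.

With perfect complements, no substitution: consume in ratio x:y = 4:2.
Budget: p_x·x + p_y·(1/2)·x = M, so (4·p_x + 2·p_y)·x = 4·M.
Demand: x*(p_x,p_y,M) = 4·M/(4·p_x + 2·p_y), y* = 2·M/(4·p_x + 2·p_y).
Here 4·8 + 2·13 = 58, giving x* = 7.0345 and y* = 3.5172.

x* = 7.0345, y* = 3.5172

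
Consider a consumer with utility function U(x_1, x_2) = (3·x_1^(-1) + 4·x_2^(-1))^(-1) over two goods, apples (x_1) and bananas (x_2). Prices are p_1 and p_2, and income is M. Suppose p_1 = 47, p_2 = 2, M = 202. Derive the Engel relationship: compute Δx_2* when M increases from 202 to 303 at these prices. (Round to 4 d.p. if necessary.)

Δx_2* = 9.7149

MRS = MU_x_1/MU_x_2 = (3/4)·(x_2/x_1)^(2). Set equal to p_1/p_2.
Hence x_2/x_1 = ((4/3)·p_1/p_2)^(1/(2)), i.e. raised to the 0.5 power.
Substitute x_2 = (x_2/x_1)·x_1 into the budget: x_1* = M/(p_1 + p_2·(x_2/x_1)).
Numerically x_2/x_1 = 5.597619, so x_1* = 202/(47 + 2·5.597619) = 3.4711 and x_2* = 5.597619·3.4711 = 19.4298.
At M' = 303: x_2* = 29.1446. Change: 29.1446 − 19.4298 = 9.7149.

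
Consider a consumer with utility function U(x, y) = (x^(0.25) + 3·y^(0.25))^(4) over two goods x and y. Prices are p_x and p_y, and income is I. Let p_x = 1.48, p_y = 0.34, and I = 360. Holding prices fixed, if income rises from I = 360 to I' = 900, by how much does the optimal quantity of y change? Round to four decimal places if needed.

MU_x ∝ x^(-0.75), MU_y ∝ 3·y^(-0.75), so MRS = (1/3)·(y/x)^(0.75) = p_x/p_y.
Hence y/x = (3·p_x/p_y)^(1/(0.75)), i.e. raised to the 4/3 power.
Substitute y = (y/x)·x into the budget: x* = I/(p_x + p_y·(y/x)).
Numerically y/x = 30.751908, so x* = 360/(1.48 + 0.34·30.751908) = 30.1617 and y* = 30.751908·30.1617 = 927.5312.
At I' = 900: y* = 2318.8281. Change: 2318.8281 − 927.5312 = 1391.2968.

Δy* = 1391.2968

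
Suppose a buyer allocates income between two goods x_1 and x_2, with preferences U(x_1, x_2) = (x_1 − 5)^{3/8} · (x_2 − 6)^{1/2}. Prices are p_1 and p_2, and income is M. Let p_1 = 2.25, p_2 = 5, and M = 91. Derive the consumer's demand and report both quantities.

x_1* = 14.4762, x_2* = 11.6857

Let x_1' = x_1−5, x_2' = x_2−6. MRS = (3/4)·x_2'/x_1' = p_1/p_2.
After buying the subsistence bundle (5, 6), a share 3/7 of the remaining income goes to x_1: x_1* = 5 + 3/7·(M − 5p_1 − 6p_2)/p_1.
Discretionary income = 91 − 5·2.25 − 6·5 = 49.75; x_1* = 5 + 3/7·49.75/2.25 = 14.4762; x_2* = 6 + 4/7·49.75/5 = 11.6857.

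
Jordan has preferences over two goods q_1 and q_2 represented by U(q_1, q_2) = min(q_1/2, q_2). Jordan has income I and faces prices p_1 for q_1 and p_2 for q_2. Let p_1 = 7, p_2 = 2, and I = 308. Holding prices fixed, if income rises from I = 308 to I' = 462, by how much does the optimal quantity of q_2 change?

Demand: q_1*(p_1,p_2,I) = 2·I/(2·p_1 + p_2), q_2* = I/(2·p_1 + p_2).
Here 2·7 + 2 = 16, giving q_2* = 19.25.
At I' = 462: q_2* = 28.875. Change: 28.875 − 19.25 = 9.625.

Δq_2* = 9.625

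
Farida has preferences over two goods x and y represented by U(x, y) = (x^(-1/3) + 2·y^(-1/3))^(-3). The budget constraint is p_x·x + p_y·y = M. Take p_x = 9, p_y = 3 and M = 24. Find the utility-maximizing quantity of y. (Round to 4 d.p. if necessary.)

MU_x ∝ x^(-4/3), MU_y ∝ 2·y^(-4/3), so MRS = (1/2)·(y/x)^(4/3) = p_x/p_y.
Hence y/x = (2·p_x/p_y)^(1/(4/3)), i.e. raised to the 0.75 power.
Substitute y = (y/x)·x into the budget: x* = M/(p_x + p_y·(y/x)).
Numerically y/x = 3.833659, so x* = 24/(9 + 3·3.833659) = 1.1707 and y* = 3.833659·1.1707 = 4.488.

y* = 4.488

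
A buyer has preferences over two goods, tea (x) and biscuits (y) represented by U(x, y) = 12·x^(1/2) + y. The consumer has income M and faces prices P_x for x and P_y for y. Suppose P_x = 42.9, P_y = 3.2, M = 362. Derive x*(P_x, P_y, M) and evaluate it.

x* = 0.2003

MU_x = 6/√x, MU_y = 1. Tangency: 6/√x = P_x/P_y.
Solve: √x = 6·P_y/P_x, so x*(P_x,P_y) = (6·P_y/P_x)², and y* = (M − P_x·x*)/P_y.
Plugging in: x* = (6·3.2/42.9)² = 0.2003.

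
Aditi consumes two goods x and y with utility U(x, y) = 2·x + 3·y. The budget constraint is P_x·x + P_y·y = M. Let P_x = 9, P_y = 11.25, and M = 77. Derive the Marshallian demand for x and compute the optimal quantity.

x* = 0

Perfect substitutes: compare marginal utility per dollar. 2/P_x vs 3/P_y → 0.2222 vs 0.2667.
y gives more utility per dollar, so spend all income on y: y* = M/P_y, x* = 0.
Numerically: x* = 0, y* = 6.8444.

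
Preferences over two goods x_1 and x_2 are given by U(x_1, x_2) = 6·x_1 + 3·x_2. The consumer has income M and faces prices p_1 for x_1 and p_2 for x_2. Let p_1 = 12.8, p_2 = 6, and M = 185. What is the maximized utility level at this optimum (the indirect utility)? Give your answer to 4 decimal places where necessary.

Perfect substitutes: compare marginal utility per dollar. 6/p_1 vs 3/p_2 → 0.4688 vs 0.5.
x_2 gives more utility per dollar, so spend all income on x_2: x_2* = M/p_2, x_1* = 0.
Numerically: x_1* = 0, x_2* = 30.8333.
Utility at the optimum: U(0, 30.8333) = 92.5.

V = 92.5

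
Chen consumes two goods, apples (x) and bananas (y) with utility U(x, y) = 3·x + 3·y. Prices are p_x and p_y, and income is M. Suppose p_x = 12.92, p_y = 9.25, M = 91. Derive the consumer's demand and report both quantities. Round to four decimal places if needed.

x* = 0, y* = 9.8378

y gives more utility per dollar, so spend all income on y: y* = M/p_y, x* = 0.
Numerically: x* = 0, y* = 9.8378.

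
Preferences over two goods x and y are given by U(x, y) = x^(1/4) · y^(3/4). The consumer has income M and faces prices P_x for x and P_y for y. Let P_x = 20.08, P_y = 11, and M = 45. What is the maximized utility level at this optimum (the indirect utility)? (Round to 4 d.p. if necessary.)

V = 2.0057

MU_x/MU_y = (0.25·y)/(0.75·x); tangency sets this equal to P_x/P_y.
So 0.25·P_y·y = 0.75·P_x·x; combined with the budget, a share 0.25 of income goes to x.
Demand: x*(P_x,P_y,M) = 0.25·M/P_x and y* = 0.75·M/P_y.
At P_x=20.08, P_y=11, M=45: x* = 0.25·45/20.08 = 0.5603, y* = 3.0682.
Utility at the optimum: U(0.5603, 3.0682) = 2.0057.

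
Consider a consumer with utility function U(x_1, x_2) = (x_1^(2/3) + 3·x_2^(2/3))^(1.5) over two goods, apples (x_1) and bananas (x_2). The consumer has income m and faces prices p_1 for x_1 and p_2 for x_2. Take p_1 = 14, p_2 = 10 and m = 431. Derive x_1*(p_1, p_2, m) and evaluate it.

MRS = MU_x_1/MU_x_2 = (1/3)·(x_2/x_1)^(1/3). Set equal to p_1/p_2.
Solve for the ratio: x_2/x_1 = [3·p_1/p_2]^(3).
With the ratio pinned down, the budget gives x_1* = m/(p_1 + p_2·(x_2/x_1)) and x_2* = (x_2/x_1)·x_1*.
Numerically x_2/x_1 = 74.088, so x_1* = 431/(14 + 10·74.088) = 0.571.

x_1* = 0.571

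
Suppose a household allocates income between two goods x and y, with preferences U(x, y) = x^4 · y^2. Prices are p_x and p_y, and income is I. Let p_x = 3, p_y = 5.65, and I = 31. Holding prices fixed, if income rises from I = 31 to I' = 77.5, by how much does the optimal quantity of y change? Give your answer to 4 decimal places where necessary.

Δy* = 2.7434

Demand: x*(p_x,p_y,I) = 2/3·I/p_x and y* = 1/3·I/p_y.
At p_x=3, p_y=5.65, I=31: y* = 1/3·31/5.65 = 1.8289.
At I' = 77.5: y* = 4.5723. Change: 4.5723 − 1.8289 = 2.7434.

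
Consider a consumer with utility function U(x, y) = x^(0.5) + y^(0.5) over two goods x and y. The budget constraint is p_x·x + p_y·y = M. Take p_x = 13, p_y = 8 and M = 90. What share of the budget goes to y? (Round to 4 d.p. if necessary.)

From the CES first-order condition, (y/x)^(0.5) = p_x/p_y.
Hence y/x = (p_x/p_y)^(1/(0.5)), i.e. raised to the 2 power.
Substitute y = (y/x)·x into the budget: x* = M/(p_x + p_y·(y/x)).
Numerically y/x = 2.640625, so x* = 90/(13 + 8·2.640625) = 2.6374 and y* = 2.640625·2.6374 = 6.9643.
Expenditure on y: 8·6.9643 = 55.7143; share = 0.619.

share on y = 0.619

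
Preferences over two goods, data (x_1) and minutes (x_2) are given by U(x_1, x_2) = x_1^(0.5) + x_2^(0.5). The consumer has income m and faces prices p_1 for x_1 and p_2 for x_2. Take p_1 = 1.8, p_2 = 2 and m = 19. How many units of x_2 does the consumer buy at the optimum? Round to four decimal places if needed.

x_2* = 4.5

MRS = MU_x_1/MU_x_2 = (x_2/x_1)^(0.5). Set equal to p_1/p_2.
Hence x_2/x_1 = (p_1/p_2)^(1/(0.5)), i.e. raised to the 2 power.
With the ratio pinned down, the budget gives x_1* = m/(p_1 + p_2·(x_2/x_1)) and x_2* = (x_2/x_1)·x_1*.
Numerically x_2/x_1 = 0.81, so x_1* = 19/(1.8 + 2·0.81) = 5.5556 and x_2* = 0.81·5.5556 = 4.5.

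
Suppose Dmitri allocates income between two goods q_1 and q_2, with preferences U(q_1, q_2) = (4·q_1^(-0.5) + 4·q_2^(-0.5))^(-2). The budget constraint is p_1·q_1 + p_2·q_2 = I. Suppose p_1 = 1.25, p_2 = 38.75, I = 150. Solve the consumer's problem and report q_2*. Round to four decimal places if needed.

MU_q_1 ∝ 4·q_1^(-1.5), MU_q_2 ∝ 4·q_2^(-1.5), so MRS = (q_2/q_1)^(1.5) = p_1/p_2.
Hence q_2/q_1 = (p_1/p_2)^(1/(1.5)), i.e. raised to the 2/3 power.
Substitute q_2 = (q_2/q_1)·q_1 into the budget: q_1* = I/(p_1 + p_2·(q_2/q_1)).
Numerically q_2/q_1 = 0.101335, so q_1* = 150/(1.25 + 38.75·0.101335) = 28.9758 and q_2* = 0.101335·28.9758 = 2.9363.

q_2* = 2.9363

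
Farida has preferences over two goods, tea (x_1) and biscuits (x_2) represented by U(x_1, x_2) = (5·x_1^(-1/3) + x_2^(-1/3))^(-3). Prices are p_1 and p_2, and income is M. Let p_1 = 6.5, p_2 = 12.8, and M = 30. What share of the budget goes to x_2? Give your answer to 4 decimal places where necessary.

MU_x_1 ∝ 5·x_1^(-4/3), MU_x_2 ∝ x_2^(-4/3), so MRS = 5·(x_2/x_1)^(4/3) = p_1/p_2.
Solve for the ratio: x_2/x_1 = [(1/5)·p_1/p_2]^(0.75).
With the ratio pinned down, the budget gives x_1* = M/(p_1 + p_2·(x_2/x_1)) and x_2* = (x_2/x_1)·x_1*.
Numerically x_2/x_1 = 0.179908, so x_1* = 30/(6.5 + 12.8·0.179908) = 3.408 and x_2* = 0.179908·3.408 = 0.6131.
Expenditure on x_2: 12.8·0.6131 = 7.848; share = 0.2616.

share on x_2 = 0.2616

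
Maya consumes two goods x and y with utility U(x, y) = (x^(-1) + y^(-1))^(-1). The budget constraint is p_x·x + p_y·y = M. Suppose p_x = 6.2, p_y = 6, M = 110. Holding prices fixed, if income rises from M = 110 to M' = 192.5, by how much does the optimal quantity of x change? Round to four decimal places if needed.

Δx* = 6.7078

MRS = MU_x/MU_y = (y/x)^(2). Set equal to p_x/p_y.
Solve for the ratio: y/x = [p_x/p_y]^(0.5).
With the ratio pinned down, the budget gives x* = M/(p_x + p_y·(y/x)) and y* = (y/x)·x*.
Numerically y/x = 1.01653, so x* = 110/(6.2 + 6·1.01653) = 8.9437.
At M' = 192.5: x* = 15.6514. Change: 15.6514 − 8.9437 = 6.7078.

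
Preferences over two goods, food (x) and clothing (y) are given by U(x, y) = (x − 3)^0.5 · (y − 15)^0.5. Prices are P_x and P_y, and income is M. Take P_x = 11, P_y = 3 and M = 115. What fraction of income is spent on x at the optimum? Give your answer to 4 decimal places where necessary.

share on x = 0.4478

This is Cobb-Douglas in (x−3, y−15): tangency gives 0.5·P_y·(y−15) = 0.5·P_x·(x−3).
Substituting into the budget: x* = 3 + 0.5·(M − 3·P_x − 15·P_y)/P_x, and y* = 15 + 0.5·(…)/P_y.
Discretionary income = 115 − 3·11 − 15·3 = 37; x* = 3 + 0.5·37/11 = 4.6818; y* = 15 + 0.5·37/3 = 21.1667.
Expenditure on x: 11·4.6818 = 51.5; share = 0.4478.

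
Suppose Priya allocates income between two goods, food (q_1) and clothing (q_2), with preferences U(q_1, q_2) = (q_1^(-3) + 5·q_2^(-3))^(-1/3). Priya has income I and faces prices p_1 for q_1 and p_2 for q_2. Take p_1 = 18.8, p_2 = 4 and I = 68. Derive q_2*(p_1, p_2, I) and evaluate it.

MRS = MU_q_1/MU_q_2 = (1/5)·(q_2/q_1)^(4). Set equal to p_1/p_2.
Solve for the ratio: q_2/q_1 = [5·p_1/p_2]^(0.25).
Substitute q_2 = (q_2/q_1)·q_1 into the budget: q_1* = I/(p_1 + p_2·(q_2/q_1)).
Numerically q_2/q_1 = 2.201745, so q_1* = 68/(18.8 + 4·2.201745) = 2.4631 and q_2* = 2.201745·2.4631 = 5.4232.

q_2* = 5.4232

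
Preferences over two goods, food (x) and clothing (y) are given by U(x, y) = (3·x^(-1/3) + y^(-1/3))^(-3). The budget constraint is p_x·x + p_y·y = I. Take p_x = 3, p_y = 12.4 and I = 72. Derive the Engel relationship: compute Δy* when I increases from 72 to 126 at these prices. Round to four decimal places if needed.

From the CES first-order condition, 3·(y/x)^(4/3) = p_x/p_y.
Solve for the ratio: y/x = [(1/3)·p_x/p_y]^(0.75).
With the ratio pinned down, the budget gives x* = I/(p_x + p_y·(y/x)) and y* = (y/x)·x*.
Numerically y/x = 0.151333, so x* = 72/(3 + 12.4·0.151333) = 14.7646 and y* = 0.151333·14.7646 = 2.2344.
At I' = 126: y* = 3.9101. Change: 3.9101 − 2.2344 = 1.6758.

Δy* = 1.6758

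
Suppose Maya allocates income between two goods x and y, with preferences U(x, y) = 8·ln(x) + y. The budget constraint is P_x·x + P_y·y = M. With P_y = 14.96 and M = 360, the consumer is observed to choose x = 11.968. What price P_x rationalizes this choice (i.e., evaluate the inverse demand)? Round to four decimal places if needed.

Set MRS = P_x/P_y: (8/x)/1 = P_x/P_y.
So x*(P_x,P_y) = 8·P_y/P_x, independent of income; and y* = (M − 8·P_y)/P_y.
Set x* = 11.968 in the demand function and solve for P_x: P_x = 10.

P_x = 10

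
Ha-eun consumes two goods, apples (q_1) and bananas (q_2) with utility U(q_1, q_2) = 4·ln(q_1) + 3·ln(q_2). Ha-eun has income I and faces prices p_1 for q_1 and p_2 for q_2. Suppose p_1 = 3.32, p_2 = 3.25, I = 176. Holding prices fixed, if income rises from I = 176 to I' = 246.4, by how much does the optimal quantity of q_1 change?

The MRS is (4/3)·q_2/q_1. Set MRS = p_1/p_2.
So 4·p_2·q_2 = 3·p_1·q_1; combined with the budget, a share 4/7 of income goes to q_1.
Demand: q_1*(p_1,p_2,I) = 4/7·I/p_1 and q_2* = 3/7·I/p_2.
At p_1=3.32, p_2=3.25, I=176: q_1* = 4/7·176/3.32 = 30.2926.
At I' = 246.4: q_1* = 42.4096. Change: 42.4096 − 30.2926 = 12.117.

Δq_1* = 12.117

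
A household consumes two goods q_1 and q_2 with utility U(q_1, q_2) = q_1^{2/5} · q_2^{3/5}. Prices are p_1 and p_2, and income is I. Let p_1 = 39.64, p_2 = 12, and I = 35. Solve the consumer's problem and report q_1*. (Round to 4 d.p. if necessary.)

q_1* = 0.3532

The MRS is (2/3)·q_2/q_1. Set MRS = p_1/p_2.
Rearranging, p_2·q_2 = (3/2)·p_1·q_1. Substituting into the budget gives p_1·q_1·(1 + (3/2)) = I.
Demand: q_1*(p_1,p_2,I) = 0.4·I/p_1 and q_2* = 0.6·I/p_2.
At p_1=39.64, p_2=12, I=35: q_1* = 0.4·35/39.64 = 0.3532.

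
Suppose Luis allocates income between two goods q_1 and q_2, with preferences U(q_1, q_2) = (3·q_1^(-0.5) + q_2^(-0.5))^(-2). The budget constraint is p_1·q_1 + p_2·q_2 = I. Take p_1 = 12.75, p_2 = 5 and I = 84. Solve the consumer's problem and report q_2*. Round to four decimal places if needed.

Numerically q_2/q_1 = 0.897317, so q_1* = 84/(12.75 + 5·0.897317) = 4.8734 and q_2* = 0.897317·4.8734 = 4.3729.

q_2* = 4.3729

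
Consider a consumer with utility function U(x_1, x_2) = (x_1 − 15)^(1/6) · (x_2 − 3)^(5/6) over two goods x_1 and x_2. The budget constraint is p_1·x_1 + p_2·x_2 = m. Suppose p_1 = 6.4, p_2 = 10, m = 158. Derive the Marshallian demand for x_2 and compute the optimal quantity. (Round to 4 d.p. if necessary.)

x_2* = 5.6667

MRS = (1/5)·(x_2−3)/(x_1−15). Tangency with p_1/p_2 gives x_2−3 = 5·(p_1/p_2)·(x_1−15).
Substituting into the budget: x_1* = 15 + 1/6·(m − 15·p_1 − 3·p_2)/p_1, and x_2* = 3 + 5/6·(…)/p_2.
Discretionary income = 158 − 15·6.4 − 3·10 = 32; x_2* = 3 + 5/6·32/10 = 5.6667.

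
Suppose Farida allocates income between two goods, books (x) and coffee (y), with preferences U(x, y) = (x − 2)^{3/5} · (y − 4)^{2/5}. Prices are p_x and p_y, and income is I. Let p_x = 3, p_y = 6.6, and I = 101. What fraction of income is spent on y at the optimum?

Substituting into the budget: x* = 2 + 0.6·(I − 2·p_x − 4·p_y)/p_x, and y* = 4 + 0.4·(…)/p_y.
Discretionary income = 101 − 2·3 − 4·6.6 = 68.6; x* = 2 + 0.6·68.6/3 = 15.72; y* = 4 + 0.4·68.6/6.6 = 8.1576.
Expenditure on y: 6.6·8.1576 = 53.84; share = 0.5331.

share on y = 0.5331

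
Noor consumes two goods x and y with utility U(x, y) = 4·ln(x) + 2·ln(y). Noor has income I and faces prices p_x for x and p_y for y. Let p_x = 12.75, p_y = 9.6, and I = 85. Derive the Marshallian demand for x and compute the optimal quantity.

x* = 4.4444

The MRS is 2·y/x. Set MRS = p_x/p_y.
So 4·p_y·y = 2·p_x·x; combined with the budget, a share 2/3 of income goes to x.
Demand: x*(p_x,p_y,I) = 2/3·I/p_x and y* = 1/3·I/p_y.
At p_x=12.75, p_y=9.6, I=85: x* = 2/3·85/12.75 = 4.4444.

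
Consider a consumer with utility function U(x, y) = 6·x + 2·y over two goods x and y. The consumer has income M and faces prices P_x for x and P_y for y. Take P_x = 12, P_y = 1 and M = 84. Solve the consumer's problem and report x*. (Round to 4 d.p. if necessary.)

x* = 0

Linear utility — the consumer picks whichever good has higher MU/price: 6/12 = 0.5 vs 2/1 = 2.
y gives more utility per dollar, so spend all income on y: y* = M/P_y, x* = 0.
Numerically: x* = 0, y* = 84.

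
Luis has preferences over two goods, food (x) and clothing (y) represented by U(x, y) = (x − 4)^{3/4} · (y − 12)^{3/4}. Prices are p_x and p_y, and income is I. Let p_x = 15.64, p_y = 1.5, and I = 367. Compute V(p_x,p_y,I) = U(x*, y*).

V = 160.7902

Let x' = x−4, y' = y−12. MRS = y'/x' = p_x/p_y.
Substituting into the budget: x* = 4 + 0.5·(I − 4·p_x − 12·p_y)/p_x, and y* = 12 + 0.5·(…)/p_y.
Discretionary income = 367 − 4·15.64 − 12·1.5 = 286.44; x* = 4 + 0.5·286.44/15.64 = 13.1573; y* = 12 + 0.5·286.44/1.5 = 107.48.
Utility at the optimum: U(13.1573, 107.48) = 160.7902.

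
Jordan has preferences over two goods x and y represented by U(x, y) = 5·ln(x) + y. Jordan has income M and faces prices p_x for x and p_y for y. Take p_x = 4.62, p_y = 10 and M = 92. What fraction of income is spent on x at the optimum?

MU_x = 5/x, MU_y = 1. Tangency: 5/x = p_x/p_y.
So x*(p_x,p_y) = 5·p_y/p_x, independent of income; and y* = (M − 5·p_y)/p_y.
At the given prices: x* = 5·10/4.62 = 10.8225, and y* = 4.2.
Expenditure on x: 4.62·10.8225 = 50; share = 0.5435.

share on x = 0.5435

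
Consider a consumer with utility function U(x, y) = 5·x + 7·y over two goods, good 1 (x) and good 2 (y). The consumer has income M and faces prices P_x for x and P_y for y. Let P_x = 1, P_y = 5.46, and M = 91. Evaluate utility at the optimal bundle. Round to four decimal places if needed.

Linear utility — the consumer picks whichever good has higher MU/price: 5/1 = 5 vs 7/5.46 = 1.2821.
x gives more utility per dollar, so spend all income on x: x* = M/P_x, y* = 0.
Numerically: x* = 91, y* = 0.
Utility at the optimum: U(91, 0) = 455.

V = 455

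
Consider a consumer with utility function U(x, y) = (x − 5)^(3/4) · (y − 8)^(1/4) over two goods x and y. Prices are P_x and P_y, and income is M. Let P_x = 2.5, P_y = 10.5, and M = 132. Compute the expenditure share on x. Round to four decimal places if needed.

This is Cobb-Douglas in (x−5, y−8): tangency gives 0.75·P_y·(y−8) = 0.25·P_x·(x−5).
Substituting into the budget: x* = 5 + 0.75·(M − 5·P_x − 8·P_y)/P_x, and y* = 8 + 0.25·(…)/P_y.
Discretionary income = 132 − 5·2.5 − 8·10.5 = 35.5; x* = 5 + 0.75·35.5/2.5 = 15.65; y* = 8 + 0.25·35.5/10.5 = 8.8452.
Expenditure on x: 2.5·15.65 = 39.125; share = 0.2964.

share on x = 0.2964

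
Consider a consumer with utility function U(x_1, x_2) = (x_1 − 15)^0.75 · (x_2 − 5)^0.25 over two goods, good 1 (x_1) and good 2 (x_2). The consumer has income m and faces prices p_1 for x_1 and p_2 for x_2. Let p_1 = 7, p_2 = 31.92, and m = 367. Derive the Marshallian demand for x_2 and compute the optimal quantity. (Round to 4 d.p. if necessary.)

Let x_1' = x_1−15, x_2' = x_2−5. MRS = 3·x_2'/x_1' = p_1/p_2.
Substituting into the budget: x_1* = 15 + 0.75·(m − 15·p_1 − 5·p_2)/p_1, and x_2* = 5 + 0.25·(…)/p_2.
Discretionary income = 367 − 15·7 − 5·31.92 = 102.4; x_2* = 5 + 0.25·102.4/31.92 = 5.802.

x_2* = 5.802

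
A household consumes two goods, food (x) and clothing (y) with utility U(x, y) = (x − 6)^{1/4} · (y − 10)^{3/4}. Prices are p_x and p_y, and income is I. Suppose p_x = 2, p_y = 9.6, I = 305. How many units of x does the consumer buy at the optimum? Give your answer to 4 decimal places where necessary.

After buying the subsistence bundle (6, 10), a share 0.25 of the remaining income goes to x: x* = 6 + 0.25·(I − 6p_x − 10p_y)/p_x.
Discretionary income = 305 − 6·2 − 10·9.6 = 197; x* = 6 + 0.25·197/2 = 30.625.

x* = 30.625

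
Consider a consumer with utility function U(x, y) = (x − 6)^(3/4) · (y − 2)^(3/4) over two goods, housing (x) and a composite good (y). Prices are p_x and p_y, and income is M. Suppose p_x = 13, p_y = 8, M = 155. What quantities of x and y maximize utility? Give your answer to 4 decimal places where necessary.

MRS = (y−2)/(x−6). Tangency with p_x/p_y gives y−2 = (p_x/p_y)·(x−6).
Substituting into the budget: x* = 6 + 0.5·(M − 6·p_x − 2·p_y)/p_x, and y* = 2 + 0.5·(…)/p_y.
Discretionary income = 155 − 6·13 − 2·8 = 61; x* = 6 + 0.5·61/13 = 8.3462; y* = 2 + 0.5·61/8 = 5.8125.

x* = 8.3462, y* = 5.8125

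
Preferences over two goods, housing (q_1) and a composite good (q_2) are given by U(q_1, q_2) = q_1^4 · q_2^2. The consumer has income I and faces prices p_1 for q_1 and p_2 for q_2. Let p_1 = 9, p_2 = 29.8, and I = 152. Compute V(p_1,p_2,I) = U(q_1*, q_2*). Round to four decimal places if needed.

V = 46457.0272

MU_q_1/MU_q_2 = (4·q_2)/(2·q_1); tangency sets this equal to p_1/p_2.
So 4·p_2·q_2 = 2·p_1·q_1; combined with the budget, a share 2/3 of income goes to q_1.
Demand: q_1*(p_1,p_2,I) = 2/3·I/p_1 and q_2* = 1/3·I/p_2.
At p_1=9, p_2=29.8, I=152: q_1* = 2/3·152/9 = 11.2593, q_2* = 1.7002.
Utility at the optimum: U(11.2593, 1.7002) = 46457.0272.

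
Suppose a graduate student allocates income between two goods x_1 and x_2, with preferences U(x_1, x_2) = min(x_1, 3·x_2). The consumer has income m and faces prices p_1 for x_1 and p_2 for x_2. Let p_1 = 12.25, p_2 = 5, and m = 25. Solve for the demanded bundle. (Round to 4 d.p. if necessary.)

Leontief preferences: the optimum is at the kink where x_1/3 = x_2/1, i.e. x_2 = (1/3)·x_1.
Budget: p_1·x_1 + p_2·(1/3)·x_1 = m, so (3·p_1 + p_2)·x_1 = 3·m.
Demand: x_1*(p_1,p_2,m) = 3·m/(3·p_1 + p_2), x_2* = m/(3·p_1 + p_2).
Here 3·12.25 + 5 = 41.75, giving x_1* = 1.7964 and x_2* = 0.5988.

x_1* = 1.7964, x_2* = 0.5988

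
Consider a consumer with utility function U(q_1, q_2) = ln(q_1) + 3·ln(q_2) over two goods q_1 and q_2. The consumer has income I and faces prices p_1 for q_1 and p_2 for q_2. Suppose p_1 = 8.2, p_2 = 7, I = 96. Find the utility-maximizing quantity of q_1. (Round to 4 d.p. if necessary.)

q_1* = 2.9268

MU_q_1/MU_q_2 = (q_2)/(3·q_1); tangency sets this equal to p_1/p_2.
Rearranging, p_2·q_2 = 3·p_1·q_1. Substituting into the budget gives p_1·q_1·(1 + 3) = I.
Demand: q_1*(p_1,p_2,I) = 0.25·I/p_1 and q_2* = 0.75·I/p_2.
At p_1=8.2, p_2=7, I=96: q_1* = 0.25·96/8.2 = 2.9268.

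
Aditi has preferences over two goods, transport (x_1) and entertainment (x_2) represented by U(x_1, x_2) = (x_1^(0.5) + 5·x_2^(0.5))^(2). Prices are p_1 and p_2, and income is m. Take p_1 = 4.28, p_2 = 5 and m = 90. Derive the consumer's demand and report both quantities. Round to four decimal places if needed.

MU_x_1 ∝ x_1^(-0.5), MU_x_2 ∝ 5·x_2^(-0.5), so MRS = (1/5)·(x_2/x_1)^(0.5) = p_1/p_2.
Hence x_2/x_1 = (5·p_1/p_2)^(1/(0.5)), i.e. raised to the 2 power.
With the ratio pinned down, the budget gives x_1* = m/(p_1 + p_2·(x_2/x_1)) and x_2* = (x_2/x_1)·x_1*.
Numerically x_2/x_1 = 18.3184, so x_1* = 90/(4.28 + 5·18.3184) = 0.9388 and x_2* = 18.3184·0.9388 = 17.1964.

x_1* = 0.9388, x_2* = 17.1964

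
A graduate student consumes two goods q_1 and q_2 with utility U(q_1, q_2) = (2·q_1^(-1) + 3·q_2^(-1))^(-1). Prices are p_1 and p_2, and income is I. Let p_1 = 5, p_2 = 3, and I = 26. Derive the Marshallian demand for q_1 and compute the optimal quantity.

q_1* = 2.6685

Numerically q_2/q_1 = 1.581139, so q_1* = 26/(5 + 3·1.581139) = 2.6685.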